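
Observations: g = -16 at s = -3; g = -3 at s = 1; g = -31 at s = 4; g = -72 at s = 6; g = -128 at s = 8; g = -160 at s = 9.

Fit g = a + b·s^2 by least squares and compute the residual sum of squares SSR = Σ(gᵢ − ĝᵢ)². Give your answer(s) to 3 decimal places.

SSR = 6.702

Forming MᵀM = [[6, 207]; [207, 12291]] and Mᵀg = [-410, -24387]ᵀ gives MᵀM·[a, b]ᵀ = Mᵀg.
Eliminating b: 12291·(row 1) − 207·(row 2) gives 30897·a = 12291·(-410) − 207·(-24387) = 8799, so a = 2933/10299.
Then b = ((-24387) − 207·(2933/10299))/12291 = -6828/3433.
Residuals: 16639/10299, -13346/10299, 5542/10299, -7037/10299, -10229/10299, 8431/10299; SSR = 69028/10299.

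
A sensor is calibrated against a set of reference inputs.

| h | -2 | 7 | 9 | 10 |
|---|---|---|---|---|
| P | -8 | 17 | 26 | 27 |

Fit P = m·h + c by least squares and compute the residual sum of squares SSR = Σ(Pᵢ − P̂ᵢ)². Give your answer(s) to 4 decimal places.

SSR = 4.9000

From the data, Σh·h = 234, Σh = 24, Σ1 = 4.
And Σh·P = 639, ΣP = 62.
Determinant 234·4 − 24² = 360.
m = (639·4 − 24·62)/360 = 89/30; c = (234·62 − 24·639)/360 = -23/10.
Residuals: 7/30, -22/15, 8/5, -11/30; SSR = 49/10.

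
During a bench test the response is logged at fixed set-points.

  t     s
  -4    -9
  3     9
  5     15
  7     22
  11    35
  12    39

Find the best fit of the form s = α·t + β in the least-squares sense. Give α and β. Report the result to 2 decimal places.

Normal-equation sums: Σt·t = 364, Σt = 34, Σ1 = 6.
Right-hand side: Σt·s = 1145, Σs = 111.
Δ = 364·6 − 34² = 1028.
α = (1145·6 − 34·111)/1028 = 774/257; β = (364·111 − 34·1145)/1028 = 737/514.

α = 3.01, β = 1.43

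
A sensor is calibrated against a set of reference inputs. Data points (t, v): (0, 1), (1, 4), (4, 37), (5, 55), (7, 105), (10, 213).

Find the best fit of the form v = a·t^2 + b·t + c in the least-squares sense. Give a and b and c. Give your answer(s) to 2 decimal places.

The normal equations are: 13283·a + 1533·b + 191·c = 28416;  1533·a + 191·b + 27·c = 3292;  191·a + 27·b + 6·c = 415.
(Σt^2·t^2 = 13283, Σt^2·t = 1533, Σt^2 = 191, Σt·t = 191, Σt = 27, Σ1 = 6, Σt^2·v = 28416, Σt·v = 3292, Σv = 415.)
Solving the 3×3 system (Gaussian elimination) gives a = 292075/140984, b = 59269/140984, c = 93481/70492.

a = 2.07, b = 0.42, c = 1.33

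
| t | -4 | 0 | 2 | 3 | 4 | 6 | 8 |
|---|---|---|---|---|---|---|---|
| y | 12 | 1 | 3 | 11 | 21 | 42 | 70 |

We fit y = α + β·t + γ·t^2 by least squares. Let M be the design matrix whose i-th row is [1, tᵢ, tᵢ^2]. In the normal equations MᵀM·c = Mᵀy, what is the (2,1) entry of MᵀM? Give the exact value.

19

Row 2 ↔ basis t, column 1 ↔ basis 1, so (MᵀM)_{2,1} = Σᵢ t = (-4)·(1) + (0)·(1) + (2)·(1) + (3)·(1) + (4)·(1) + (6)·(1) + (8)·(1) = 19.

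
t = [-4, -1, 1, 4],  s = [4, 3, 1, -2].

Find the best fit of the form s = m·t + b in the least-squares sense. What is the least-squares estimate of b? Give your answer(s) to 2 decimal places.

Forming XᵀX = [[34, 0]; [0, 4]] and Xᵀs = [-26, 6]ᵀ gives XᵀX·[m, b]ᵀ = Xᵀs.
Δ = 34·4 − 0² = 136.
m = ((-26)·4 − 0·6)/136 = -13/17; b = (34·6 − 0·(-26))/136 = 3/2.

b = 1.50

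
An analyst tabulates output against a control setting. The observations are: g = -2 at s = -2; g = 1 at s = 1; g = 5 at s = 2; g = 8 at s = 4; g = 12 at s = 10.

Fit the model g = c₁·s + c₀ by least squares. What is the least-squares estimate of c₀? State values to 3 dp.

The normal equations are: 125·c₁ + 15·c₀ = 167;  15·c₁ + 5·c₀ = 24.
(Σs·s = 125, Σs = 15, Σ1 = 5, Σs·g = 167, Σg = 24.)
Determinant 125·5 − 15² = 400.
c₁ = (167·5 − 15·24)/400 = 19/16; c₀ = (125·24 − 15·167)/400 = 99/80.

c₀ = 1.238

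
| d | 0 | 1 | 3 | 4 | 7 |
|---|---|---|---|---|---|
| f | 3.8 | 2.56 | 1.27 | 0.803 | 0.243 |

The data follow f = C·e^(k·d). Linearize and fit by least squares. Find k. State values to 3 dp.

Linearized form: ln f = k·d + ln C. From the 5 transformed points,
Over the data: Σd = 15.0000, Σ(d)² = 75.0000, Σln f = 0.8799, Σd·ln f = -9.1234.
Normal system: [[75.0000, 15.0000]; [15.0000, 5]]·[k, ln C]ᵀ = [-9.1234, 0.8799]ᵀ.
Solving (det = 150.0000): k = -0.39211, ln C = 1.35231.

k = -0.392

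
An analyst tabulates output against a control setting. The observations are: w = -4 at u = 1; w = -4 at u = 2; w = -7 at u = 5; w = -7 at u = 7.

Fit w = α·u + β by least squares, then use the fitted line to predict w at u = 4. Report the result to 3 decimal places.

ŵ = -5.648

The normal system XᵀX·[α, β]ᵀ = Xᵀw is [[79, 15]; [15, 4]]·[α, β]ᵀ = [-96, -22]ᵀ.
det = 79·4 − 15² = 91.
α = ((-96)·4 − 15·(-22))/91 = -54/91; β = (79·(-22) − 15·(-96))/91 = -298/91.
At u = 4: ŵ = (-54/91)·(4) + (-298/91)·(1) = -514/91.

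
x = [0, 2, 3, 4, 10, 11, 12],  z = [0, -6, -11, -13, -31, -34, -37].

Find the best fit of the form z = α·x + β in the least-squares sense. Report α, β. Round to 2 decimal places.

Sums needed: Σx·x = 394, Σx = 42, Σ1 = 7.
For Mᵀz: Σx·z = -1225, Σz = -132.
So MᵀM·[α, β]ᵀ = Mᵀz: [[394, 42]; [42, 7]]·[α, β]ᵀ = [-1225, -132]ᵀ.
Determinant 394·7 − 42² = 994.
α = ((-1225)·7 − 42·(-132))/994 = -433/142; β = (394·(-132) − 42·(-1225))/994 = -279/497.

α = -3.05, β = -0.56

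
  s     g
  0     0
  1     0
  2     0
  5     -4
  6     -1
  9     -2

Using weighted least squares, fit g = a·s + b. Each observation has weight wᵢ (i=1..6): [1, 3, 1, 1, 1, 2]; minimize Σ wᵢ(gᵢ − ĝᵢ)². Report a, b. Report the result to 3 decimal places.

With design matrix X, XᵀWX = [[230, 34]; [34, 9]] and XᵀWg = [-62, -9]ᵀ.
Eliminating b: 9·(row 1) − 34·(row 2) gives 914·a = 9·(-62) − 34·(-9) = -252, so a = -126/457.
Then b = ((-9) − 34·(-126/457))/9 = 19/457.

a = -0.276, b = 0.042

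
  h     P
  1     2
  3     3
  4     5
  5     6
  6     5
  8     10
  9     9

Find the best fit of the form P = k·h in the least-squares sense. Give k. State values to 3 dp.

Sums needed: Σh·h = 232.
Right-hand side: Σh·P = 252.
Normal equations: [[232]]·[k]ᵀ = [252]ᵀ.
k = 252/232 = 1.08621.

k = 1.086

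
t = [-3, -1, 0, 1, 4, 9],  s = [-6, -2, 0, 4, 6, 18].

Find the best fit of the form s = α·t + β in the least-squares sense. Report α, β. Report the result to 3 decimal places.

With design matrix X, XᵀX = [[108, 10]; [10, 6]] and Xᵀs = [210, 20]ᵀ.
Δ = 108·6 − 10² = 548.
α = (210·6 − 10·20)/548 = 265/137; β = (108·20 − 10·210)/548 = 15/137.

α = 1.934, β = 0.109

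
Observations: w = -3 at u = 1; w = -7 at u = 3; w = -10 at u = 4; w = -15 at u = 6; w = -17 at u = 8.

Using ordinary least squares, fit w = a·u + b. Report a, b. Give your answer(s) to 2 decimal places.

From the data, Σu·u = 126, Σu = 22, Σ1 = 5.
Moment sums: Σu·w = -290, Σw = -52.
Eliminating b: 5·(row 1) − 22·(row 2) gives 146·a = 5·(-290) − 22·(-52) = -306, so a = -153/73.
Then b = ((-52) − 22·(-153/73))/5 = -86/73.

a = -2.10, b = -1.18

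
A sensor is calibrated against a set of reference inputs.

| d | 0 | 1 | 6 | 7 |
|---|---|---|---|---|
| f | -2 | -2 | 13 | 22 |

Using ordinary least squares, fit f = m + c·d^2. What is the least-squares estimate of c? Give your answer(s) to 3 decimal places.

c = 0.475

Forming XᵀX = [[4, 86]; [86, 3698]] and Xᵀf = [31, 1544]ᵀ gives XᵀX·[m, c]ᵀ = Xᵀf.
Eliminating c: 3698·(row 1) − 86·(row 2) gives 7396·m = 3698·31 − 86·1544 = -18146, so m = -211/86.
Then c = (1544 − 86·(-211/86))/3698 = 1755/3698.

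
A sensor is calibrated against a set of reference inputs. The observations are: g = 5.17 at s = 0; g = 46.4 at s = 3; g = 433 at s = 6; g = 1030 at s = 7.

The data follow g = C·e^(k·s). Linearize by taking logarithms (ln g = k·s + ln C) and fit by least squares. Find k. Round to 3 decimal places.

k = 0.751

Linearized form: ln g = k·s + ln C. From the 4 transformed points,
Sums: Σs = 16.0000, Σ(s)² = 94.0000, Σln g = 18.4882, Σs·ln g = 96.4975.
Normal system: [[94.0000, 16.0000]; [16.0000, 4]]·[k, ln C]ᵀ = [96.4975, 18.4882]ᵀ.
Δ = 94.0000·4 − (16.0000)² = 120.0000; k = (96.4975·4 − 16.0000·18.4882)/120.0000 = 0.75149, ln C = (94.0000·18.4882 − 16.0000·96.4975)/120.0000 = 1.61611.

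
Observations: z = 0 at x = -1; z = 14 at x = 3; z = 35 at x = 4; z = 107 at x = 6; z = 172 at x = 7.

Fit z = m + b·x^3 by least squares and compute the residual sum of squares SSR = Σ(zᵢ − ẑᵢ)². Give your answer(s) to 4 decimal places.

SSR = 7.2832

Sums needed: Σ1 = 5, Σx^3 = 649, Σx^3·x^3 = 169131.
Moment sums: Σz = 328, Σx^3·z = 84726.
MᵀM·[m, b]ᵀ = Mᵀz becomes [[5, 649]; [649, 169131]]·[m, b]ᵀ = [328, 84726]ᵀ.
Eliminating b: 169131·(row 1) − 649·(row 2) gives 424454·m = 169131·328 − 649·84726 = 487794, so m = 243897/212227.
Then b = (84726 − 649·(243897/212227))/169131 = 105379/212227.
Residuals: -138518/212227, -117952/212227, 439792/212227, -297472/212227, 114150/212227; SSR = 1545688/212227.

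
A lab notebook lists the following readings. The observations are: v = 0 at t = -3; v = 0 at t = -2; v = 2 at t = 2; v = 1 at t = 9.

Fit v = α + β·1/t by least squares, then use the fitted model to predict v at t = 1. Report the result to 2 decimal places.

v̂ = 2.96

From the data, Σ1 = 4, Σ1/t = -2/9, Σ1/t·1/t = 101/162.
And Σv = 3, Σ1/t·v = 10/9.
Normal equations: [[4, -2/9]; [-2/9, 101/162]]·[α, β]ᵀ = [3, 10/9]ᵀ.
Eliminating β: (101/162)·(row 1) − (-2/9)·(row 2) gives (22/9)·α = (101/162)·3 − (-2/9)·(10/9) = 343/162, so α = 343/396.
Then β = ((10/9) − (-2/9)·(343/396))/(101/162) = 23/11.
At t = 1: v̂ = (343/396)·(1) + (23/11)·(1) = 1171/396.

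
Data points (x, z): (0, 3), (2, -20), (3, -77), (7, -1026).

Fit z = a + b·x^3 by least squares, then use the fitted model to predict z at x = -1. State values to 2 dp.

With design matrix A, AᵀA = [[4, 378]; [378, 118442]] and Aᵀz = [-1120, -354157]ᵀ.
Δ = 4·118442 − 378² = 330884.
a = ((-1120)·118442 − 378·(-354157))/330884 = 608153/165442; b = (4·(-354157) − 378·(-1120))/330884 = -248317/82721.
At x = -1: ẑ = (608153/165442)·(1) + (-248317/82721)·(-1) = 1104787/165442.

ẑ = 6.68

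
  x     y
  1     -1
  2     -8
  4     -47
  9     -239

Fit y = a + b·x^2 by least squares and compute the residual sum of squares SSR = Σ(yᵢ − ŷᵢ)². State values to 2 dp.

SSR = 5.33

Entries of AᵀA: Σ1 = 4, Σx^2 = 102, Σx^2·x^2 = 6834.
Right-hand side: Σy = -295, Σx^2·y = -20144.
Normal equations: [[4, 102]; [102, 6834]]·[a, b]ᵀ = [-295, -20144]ᵀ.
Eliminating b: 6834·(row 1) − 102·(row 2) gives 16932·a = 6834·(-295) − 102·(-20144) = 38658, so a = 379/166.
Then b = ((-20144) − 102·(379/166))/6834 = -25243/8466.
Residuals: -1276/4233, 13915/8466, -13343/8466, 330/1411; SSR = 45133/8466.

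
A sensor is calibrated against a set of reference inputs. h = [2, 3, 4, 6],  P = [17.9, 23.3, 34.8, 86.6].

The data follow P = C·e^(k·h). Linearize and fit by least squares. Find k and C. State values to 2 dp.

k = 0.40, C = 7.42

Let Y = ln P. Fitting Y = k·h + ln C by least squares:
Σh = 15.0000, Σ(h)² = 65.0000, Σln P = 14.0442, Σh·ln P = 56.1812.
Equations: 65.0000·k + 15.0000·ln C = 56.1812;  15.0000·k + 4·ln C = 14.0442.
Δ = 65.0000·4 − (15.0000)² = 35.0000; k = (56.1812·4 − 15.0000·14.0442)/35.0000 = 0.40178, ln C = (65.0000·14.0442 − 15.0000·56.1812)/35.0000 = 2.00436, so C = exp(2.00436) = 7.42136.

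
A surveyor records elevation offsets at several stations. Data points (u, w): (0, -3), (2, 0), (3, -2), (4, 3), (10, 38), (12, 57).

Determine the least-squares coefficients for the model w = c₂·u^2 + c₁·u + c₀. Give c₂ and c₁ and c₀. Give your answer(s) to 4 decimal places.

With design matrix A, AᵀA = [[31089, 2827, 273]; [2827, 273, 31]; [273, 31, 6]] and Aᵀw = [12038, 1070, 93]ᵀ.
Row-reducing yields c₂ = 34355/74883, c₁ = -13354/24961, c₀ = -195479/74883.

c₂ = 0.4588, c₁ = -0.5350, c₀ = -2.6105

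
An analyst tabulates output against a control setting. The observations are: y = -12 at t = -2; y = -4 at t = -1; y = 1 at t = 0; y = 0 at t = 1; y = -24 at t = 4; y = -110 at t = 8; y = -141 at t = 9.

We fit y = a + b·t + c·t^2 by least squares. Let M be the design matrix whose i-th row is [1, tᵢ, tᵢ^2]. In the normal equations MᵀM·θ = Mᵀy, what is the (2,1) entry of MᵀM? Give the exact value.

19

Row 2 ↔ basis t, column 1 ↔ basis 1, so (MᵀM)_{2,1} = Σᵢ t = (-2)·(1) + (-1)·(1) + (0)·(1) + (1)·(1) + (4)·(1) + (8)·(1) + (9)·(1) = 19.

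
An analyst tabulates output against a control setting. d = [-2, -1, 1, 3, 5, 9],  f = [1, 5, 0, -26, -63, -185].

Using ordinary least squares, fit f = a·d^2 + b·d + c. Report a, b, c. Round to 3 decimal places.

a = -1.953, b = -3.365, c = 3.126

With design matrix A, AᵀA = [[7285, 873, 121]; [873, 121, 15]; [121, 15, 6]] and Aᵀf = [-16785, -2065, -268]ᵀ.
Inverting the 3×3 Gram matrix, [a, b, c]ᵀ = [-463231/237220, -798187/237220, 370733/118610]ᵀ.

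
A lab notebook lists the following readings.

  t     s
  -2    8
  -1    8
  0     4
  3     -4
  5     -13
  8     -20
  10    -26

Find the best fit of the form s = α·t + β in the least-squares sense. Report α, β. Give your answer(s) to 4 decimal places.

With design matrix M, MᵀM = [[203, 23]; [23, 7]] and Mᵀs = [-521, -43]ᵀ.
Eliminating β: 7·(row 1) − 23·(row 2) gives 892·α = 7·(-521) − 23·(-43) = -2658, so α = -1329/446.
Then β = ((-43) − 23·(-1329/446))/7 = 1627/446.

α = -2.9798, β = 3.6480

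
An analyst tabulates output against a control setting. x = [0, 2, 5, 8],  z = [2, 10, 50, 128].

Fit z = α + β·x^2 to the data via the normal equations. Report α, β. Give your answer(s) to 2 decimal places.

α = 1.77, β = 1.97

Setting ∂/∂α … = 0 gives: 4·α + 93·β = 190;  93·α + 4737·β = 9482.
Determinant 4·4737 − 93² = 10299.
α = (190·4737 − 93·9482)/10299 = 6068/3433; β = (4·9482 − 93·190)/10299 = 20258/10299.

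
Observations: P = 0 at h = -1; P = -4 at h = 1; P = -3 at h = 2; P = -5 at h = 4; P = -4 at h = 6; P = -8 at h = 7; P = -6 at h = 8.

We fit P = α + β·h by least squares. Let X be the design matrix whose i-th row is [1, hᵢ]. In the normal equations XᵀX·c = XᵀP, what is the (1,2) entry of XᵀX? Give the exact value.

27

Row 1 ↔ basis 1, column 2 ↔ basis h, so (XᵀX)_{1,2} = Σᵢ h = (1)·(-1) + (1)·(1) + (1)·(2) + (1)·(4) + (1)·(6) + (1)·(7) + (1)·(8) = 27.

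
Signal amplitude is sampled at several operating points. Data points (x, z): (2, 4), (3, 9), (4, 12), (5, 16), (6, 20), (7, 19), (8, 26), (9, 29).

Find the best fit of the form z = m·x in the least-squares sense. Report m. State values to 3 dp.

m = 3.116

Normal-equation sums: Σx·x = 284.
And Σx·z = 885.
So AᵀA·[m]ᵀ = Aᵀz: [[284]]·[m]ᵀ = [885]ᵀ.
m = 885/284 = 3.1162.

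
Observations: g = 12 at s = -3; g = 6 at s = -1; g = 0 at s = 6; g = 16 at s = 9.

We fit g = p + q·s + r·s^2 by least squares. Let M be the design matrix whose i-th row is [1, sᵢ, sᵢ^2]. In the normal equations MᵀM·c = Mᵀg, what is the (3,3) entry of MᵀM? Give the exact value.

Row 3 ↔ basis s^2, column 3 ↔ basis s^2, so (MᵀM)_{3,3} = Σᵢ (s^2)·(s^2) = (9)·(9) + (1)·(1) + (36)·(36) + (81)·(81) = 7939.

7939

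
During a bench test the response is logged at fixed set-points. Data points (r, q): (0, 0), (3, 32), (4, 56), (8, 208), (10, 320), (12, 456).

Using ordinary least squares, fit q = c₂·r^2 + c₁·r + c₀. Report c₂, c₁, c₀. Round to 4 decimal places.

c₂ = 3.0071, c₁ = 1.9441, c₀ = -0.2142

Normal-equation sums: Σr^2·r^2 = 35169, Σr^2·r = 3331, Σr^2 = 333, Σr·r = 333, Σr = 37, Σ1 = 6.
For Mᵀq: Σr^2·q = 112160, Σr·q = 10656, Σq = 1072.
MᵀM·[c₂, c₁, c₀]ᵀ = Mᵀq becomes [[35169, 3331, 333]; [3331, 333, 37]; [333, 37, 6]]·[c₂, c₁, c₀]ᵀ = [112160, 10656, 1072]ᵀ.
Row-reducing yields c₂ = 132386/44025, c₁ = 5706/2935, c₀ = -9428/44025.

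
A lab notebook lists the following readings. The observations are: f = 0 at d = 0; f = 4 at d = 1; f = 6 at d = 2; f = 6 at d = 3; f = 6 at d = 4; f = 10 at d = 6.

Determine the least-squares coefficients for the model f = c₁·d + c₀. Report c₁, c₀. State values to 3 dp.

c₁ = 1.400, c₀ = 1.600

Forming MᵀM = [[66, 16]; [16, 6]] and Mᵀf = [118, 32]ᵀ gives MᵀM·[c₁, c₀]ᵀ = Mᵀf.
Δ = 66·6 − 16² = 140.
c₁ = (118·6 − 16·32)/140 = 7/5; c₀ = (66·32 − 16·118)/140 = 8/5.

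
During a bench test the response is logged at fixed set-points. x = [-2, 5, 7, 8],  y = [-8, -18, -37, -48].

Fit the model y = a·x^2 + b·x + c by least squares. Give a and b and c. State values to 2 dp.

a = -0.86, b = 1.11, c = -2.34

Forming AᵀA = [[7138, 972, 142]; [972, 142, 18]; [142, 18, 4]] and Aᵀy = [-5367, -717, -111]ᵀ gives AᵀA·[a, b, c]ᵀ = Aᵀy.
Inverting the 3×3 Gram matrix, [a, b, c]ᵀ = [-1621/1892, 2103/1892, -4421/1892]ᵀ.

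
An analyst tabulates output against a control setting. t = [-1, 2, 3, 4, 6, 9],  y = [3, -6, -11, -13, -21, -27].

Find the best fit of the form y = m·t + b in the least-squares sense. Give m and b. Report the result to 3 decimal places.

m = -3.085, b = -0.674

Setting ∂/∂m … = 0 gives: 147·m + 23·b = -469;  23·m + 6·b = -75.
(Σt·t = 147, Σt = 23, Σ1 = 6, Σt·y = -469, Σy = -75.)
Eliminating b: 6·(row 1) − 23·(row 2) gives 353·m = 6·(-469) − 23·(-75) = -1089, so m = -1089/353.
Then b = ((-75) − 23·(-1089/353))/6 = -238/353.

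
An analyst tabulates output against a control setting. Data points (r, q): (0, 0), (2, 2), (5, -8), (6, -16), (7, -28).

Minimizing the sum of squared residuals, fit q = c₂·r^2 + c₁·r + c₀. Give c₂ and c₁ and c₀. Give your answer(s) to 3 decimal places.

Entries of XᵀX: Σr^2·r^2 = 4338, Σr^2·r = 692, Σr^2 = 114, Σr·r = 114, Σr = 20, Σ1 = 5.
Right-hand side: Σr^2·q = -2140, Σr·q = -328, Σq = -50.
Normal equations: [[4338, 692, 114]; [692, 114, 20]; [114, 20, 5]]·[c₂, c₁, c₀]ᵀ = [-2140, -328, -50]ᵀ.
Row-reducing yields c₂ = -4740/4279, c₁ = 16792/4279, c₀ = -1886/4279.

c₂ = -1.108, c₁ = 3.924, c₀ = -0.441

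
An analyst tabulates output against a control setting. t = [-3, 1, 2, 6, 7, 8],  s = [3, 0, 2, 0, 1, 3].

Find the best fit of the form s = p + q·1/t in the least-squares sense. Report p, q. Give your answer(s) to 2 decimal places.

Forming XᵀX = [[6, 269/168]; [269/168, 40217/28224]] and Xᵀs = [9, 29/56]ᵀ gives XᵀX·[p, q]ᵀ = Xᵀs.
Δ = 6·(40217/28224) − (269/168)² = 168941/28224.
p = (9·(40217/28224) − (269/168)·(29/56))/(168941/28224) = 338550/168941; q = (6·(29/56) − (269/168)·9)/(168941/28224) = -319032/168941.

p = 2.00, q = -1.89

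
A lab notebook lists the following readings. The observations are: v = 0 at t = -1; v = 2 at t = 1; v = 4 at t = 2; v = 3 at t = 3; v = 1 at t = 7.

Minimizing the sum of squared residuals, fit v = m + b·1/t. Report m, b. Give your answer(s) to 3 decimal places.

m = 1.716, b = 1.456

From the data, Σ1 = 5, Σ1/t = 41/42, Σ1/t·1/t = 4201/1764.
And Σv = 10, Σ1/t·v = 36/7.
So AᵀA·[m, b]ᵀ = Aᵀv: [[5, 41/42]; [41/42, 4201/1764]]·[m, b]ᵀ = [10, 36/7]ᵀ.
Determinant 5·(4201/1764) − (41/42)² = 4831/441.
m = (10·(4201/1764) − (41/42)·(36/7))/(4831/441) = 16577/9662; b = (5·(36/7) − (41/42)·10)/(4831/441) = 7035/4831.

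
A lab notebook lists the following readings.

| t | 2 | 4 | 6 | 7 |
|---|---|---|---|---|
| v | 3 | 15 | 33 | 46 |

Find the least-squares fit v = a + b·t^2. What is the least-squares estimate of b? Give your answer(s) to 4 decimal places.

b = 0.9464

Entries of MᵀM: Σ1 = 4, Σt^2 = 105, Σt^2·t^2 = 3969.
For Mᵀv: Σv = 97, Σt^2·v = 3694.
Normal equations: [[4, 105]; [105, 3969]]·[a, b]ᵀ = [97, 3694]ᵀ.
Eliminating b: 3969·(row 1) − 105·(row 2) gives 4851·a = 3969·97 − 105·3694 = -2877, so a = -137/231.
Then b = (3694 − 105·(-137/231))/3969 = 4591/4851.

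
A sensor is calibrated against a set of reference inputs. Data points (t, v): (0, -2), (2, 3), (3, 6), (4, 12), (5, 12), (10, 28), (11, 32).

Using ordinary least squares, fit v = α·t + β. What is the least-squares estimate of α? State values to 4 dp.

α = 3.0900

Forming AᵀA = [[275, 35]; [35, 7]] and Aᵀv = [764, 91]ᵀ gives AᵀA·[α, β]ᵀ = Aᵀv.
det = 275·7 − 35² = 700.
α = (764·7 − 35·91)/700 = 309/100; β = (275·91 − 35·764)/700 = -49/20.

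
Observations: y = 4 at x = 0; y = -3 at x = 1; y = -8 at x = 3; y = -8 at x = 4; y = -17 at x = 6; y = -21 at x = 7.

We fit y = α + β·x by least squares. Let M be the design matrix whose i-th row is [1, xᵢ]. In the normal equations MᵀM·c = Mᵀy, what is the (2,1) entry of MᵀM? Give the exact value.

21

Row 2 ↔ basis x, column 1 ↔ basis 1, so (MᵀM)_{2,1} = Σᵢ x = (0)·(1) + (1)·(1) + (3)·(1) + (4)·(1) + (6)·(1) + (7)·(1) = 21.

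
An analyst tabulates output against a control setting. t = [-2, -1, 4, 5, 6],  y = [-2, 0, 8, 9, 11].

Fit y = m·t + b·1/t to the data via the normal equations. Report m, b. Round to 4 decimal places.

Normal-equation sums: Σt·t = 82, Σt·1/t = 5, Σ1/t·1/t = 4969/3600.
Right-hand side: Σt·y = 147, Σ1/t·y = 199/30.
XᵀX·[m, b]ᵀ = Xᵀy becomes [[82, 5]; [5, 4969/3600]]·[m, b]ᵀ = [147, 199/30]ᵀ.
det = 82·(4969/3600) − 5² = 158729/1800.
m = (147·(4969/3600) − 5·(199/30))/(158729/1800) = 611043/317458; b = (82·(199/30) − 5·147)/(158729/1800) = -343920/158729.

m = 1.9248, b = -2.1667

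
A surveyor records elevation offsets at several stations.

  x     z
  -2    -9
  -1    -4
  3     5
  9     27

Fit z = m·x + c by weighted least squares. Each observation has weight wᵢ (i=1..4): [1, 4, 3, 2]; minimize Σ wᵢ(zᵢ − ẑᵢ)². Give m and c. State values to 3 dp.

m = 3.091, c = -2.091

Normal-equation sums: Σwᵢ·x·x = 197, Σwᵢ·x = 21, Σwᵢ·1 = 10.
And Σwᵢ·x·z = 565, Σwᵢ·z = 44.
MᵀWM·[m, c]ᵀ = MᵀWz becomes [[197, 21]; [21, 10]]·[m, c]ᵀ = [565, 44]ᵀ.
Determinant 197·10 − 21² = 1529.
m = (565·10 − 21·44)/1529 = 34/11; c = (197·44 − 21·565)/1529 = -23/11.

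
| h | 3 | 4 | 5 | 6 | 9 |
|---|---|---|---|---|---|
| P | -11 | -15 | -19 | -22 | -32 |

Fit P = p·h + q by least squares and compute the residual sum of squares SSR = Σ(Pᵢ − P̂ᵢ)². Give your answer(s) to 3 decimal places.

Sums needed: Σh·h = 167, Σh = 27, Σ1 = 5.
Moment sums: Σh·P = -608, ΣP = -99.
Normal equations: [[167, 27]; [27, 5]]·[p, q]ᵀ = [-608, -99]ᵀ.
Determinant 167·5 − 27² = 106.
p = ((-608)·5 − 27·(-99))/106 = -367/106; q = (167·(-99) − 27·(-608))/106 = -117/106.
Residuals: 26/53, -5/106, -31/53, -13/106, 14/53; SSR = 71/106.

SSR = 0.670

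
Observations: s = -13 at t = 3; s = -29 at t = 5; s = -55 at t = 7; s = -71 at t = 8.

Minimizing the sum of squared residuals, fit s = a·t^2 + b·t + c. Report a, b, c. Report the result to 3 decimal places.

MᵀM·[a, b, c]ᵀ = Mᵀs reads: 7203·a + 1007·b + 147·c = -8081;  1007·a + 147·b + 23·c = -1137;  147·a + 23·b + 4·c = -168.
(Σt^2·t^2 = 7203, Σt^2·t = 1007, Σt^2 = 147, Σt·t = 147, Σt = 23, Σ1 = 4, Σt^2·s = -8081, Σt·s = -1137, Σs = -168.)
Inverting the 3×3 Gram matrix, [a, b, c]ᵀ = [-469/398, 529/398, -1261/199]ᵀ.

a = -1.178, b = 1.329, c = -6.337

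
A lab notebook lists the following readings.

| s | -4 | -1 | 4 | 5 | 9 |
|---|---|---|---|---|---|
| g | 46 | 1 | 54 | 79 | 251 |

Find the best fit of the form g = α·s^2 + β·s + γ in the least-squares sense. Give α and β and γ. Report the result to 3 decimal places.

α = 3.001, β = 0.845, γ = 0.564

Normal-equation sums: Σs^2·s^2 = 7699, Σs^2·s = 853, Σs^2 = 139, Σs·s = 139, Σs = 13, Σ1 = 5.
Right-hand side: Σs^2·g = 23907, Σs·g = 2685, Σg = 431.
XᵀX·[α, β, γ]ᵀ = Xᵀg becomes [[7699, 853, 139]; [853, 139, 13]; [139, 13, 5]]·[α, β, γ]ᵀ = [23907, 2685, 431]ᵀ.
Inverting the 3×3 Gram matrix, [α, β, γ]ᵀ = [50570/16849, 14243/16849, 1358/2407]ᵀ.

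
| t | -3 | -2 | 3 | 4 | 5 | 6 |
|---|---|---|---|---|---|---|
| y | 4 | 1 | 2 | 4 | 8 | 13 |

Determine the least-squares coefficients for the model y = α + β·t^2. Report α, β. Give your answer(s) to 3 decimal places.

α = -0.658, β = 0.363

AᵀA·[α, β]ᵀ = Aᵀy reads: 6·α + 99·β = 32;  99·α + 2355·β = 790.
(Σ1 = 6, Σt^2 = 99, Σt^2·t^2 = 2355, Σy = 32, Σt^2·y = 790.)
Eliminating β: 2355·(row 1) − 99·(row 2) gives 4329·α = 2355·32 − 99·790 = -2850, so α = -950/1443.
Then β = (790 − 99·(-950/1443))/2355 = 524/1443.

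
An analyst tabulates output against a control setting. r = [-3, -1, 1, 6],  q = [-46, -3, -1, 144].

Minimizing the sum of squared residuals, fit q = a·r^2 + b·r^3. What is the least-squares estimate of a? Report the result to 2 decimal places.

a = -2.07

With design matrix M, MᵀM = [[1379, 7533]; [7533, 47387]] and Mᵀq = [4766, 32348]ᵀ.
Δ = 1379·47387 − 7533² = 8600584.
a = (4766·47387 − 7533·32348)/8600584 = -8915521/4300292; b = (1379·32348 − 7533·4766)/8600584 = 4352807/4300292.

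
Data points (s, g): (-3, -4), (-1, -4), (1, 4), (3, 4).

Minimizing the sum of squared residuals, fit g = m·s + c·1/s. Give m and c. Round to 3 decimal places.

With design matrix A, AᵀA = [[20, 4]; [4, 20/9]] and Aᵀg = [32, 32/3]ᵀ.
det = 20·(20/9) − 4² = 256/9.
m = (32·(20/9) − 4·(32/3))/(256/9) = 1; c = (20·(32/3) − 4·32)/(256/9) = 3.

m = 1.000, c = 3.000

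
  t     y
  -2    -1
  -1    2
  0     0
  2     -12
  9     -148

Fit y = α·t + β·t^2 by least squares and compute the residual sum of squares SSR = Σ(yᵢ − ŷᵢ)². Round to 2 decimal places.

The normal system MᵀM·[α, β]ᵀ = Mᵀy is [[90, 728]; [728, 6594]]·[α, β]ᵀ = [-1356, -12038]ᵀ.
Δ = 90·6594 − 728² = 63476.
α = ((-1356)·6594 − 728·(-12038))/63476 = -6350/2267; β = (90·(-12038) − 728·(-1356))/63476 = -24063/15869.
Residuals: -8517/15869, 11351/15869, 0, -5276/15869, 541/15869; SSR = 14463/15869.

SSR = 0.91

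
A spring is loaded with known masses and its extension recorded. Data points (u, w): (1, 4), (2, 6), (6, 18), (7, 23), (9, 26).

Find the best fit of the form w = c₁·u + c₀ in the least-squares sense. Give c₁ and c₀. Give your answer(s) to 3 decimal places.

c₁ = 2.913, c₀ = 0.835

Sums needed: Σu·u = 171, Σu = 25, Σ1 = 5.
Right-hand side: Σu·w = 519, Σw = 77.
Eliminating c₀: 5·(row 1) − 25·(row 2) gives 230·c₁ = 5·519 − 25·77 = 670, so c₁ = 67/23.
Then c₀ = (77 − 25·(67/23))/5 = 96/115.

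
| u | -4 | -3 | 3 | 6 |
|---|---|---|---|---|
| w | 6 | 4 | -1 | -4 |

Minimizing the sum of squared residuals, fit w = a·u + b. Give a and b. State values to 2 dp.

a = -0.95, b = 1.72

Forming AᵀA = [[70, 2]; [2, 4]] and Aᵀw = [-63, 5]ᵀ gives AᵀA·[a, b]ᵀ = Aᵀw.
Determinant 70·4 − 2² = 276.
a = ((-63)·4 − 2·5)/276 = -131/138; b = (70·5 − 2·(-63))/276 = 119/69.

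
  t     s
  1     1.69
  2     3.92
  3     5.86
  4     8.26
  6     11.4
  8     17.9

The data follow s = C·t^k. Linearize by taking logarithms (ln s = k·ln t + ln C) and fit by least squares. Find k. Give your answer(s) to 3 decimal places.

k = 1.100

Taking logs, ln s = k·ln t + ln C, so regress ln s on ln t.
Σln t = 7.0493, Σ(ln t)² = 11.1437, Σln s = 11.0888, Σln t·ln s = 16.1757.
Equations: 11.1437·k + 7.0493·ln C = 16.1757;  7.0493·k + 6·ln C = 11.0888.
Δ = 11.1437·6 − (7.0493)² = 17.1702; k = (16.1757·6 − 7.0493·11.0888)/17.1702 = 1.09995, ln C = (11.1437·11.0888 − 7.0493·16.1757)/17.1702 = 0.55583.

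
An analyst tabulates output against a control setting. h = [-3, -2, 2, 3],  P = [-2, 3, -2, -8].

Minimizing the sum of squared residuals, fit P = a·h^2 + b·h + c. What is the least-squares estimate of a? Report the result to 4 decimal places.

With design matrix M, MᵀM = [[194, 0, 26]; [0, 26, 0]; [26, 0, 4]] and MᵀP = [-86, -28, -9]ᵀ.
Solving the 3×3 system (Gaussian elimination) gives a = -11/10, b = -14/13, c = 49/10.

a = -1.1000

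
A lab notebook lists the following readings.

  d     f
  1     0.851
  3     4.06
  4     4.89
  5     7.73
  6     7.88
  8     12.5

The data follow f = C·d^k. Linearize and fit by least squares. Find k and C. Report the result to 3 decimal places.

Let Y = ln f. Fitting Y = k·ln d + ln C by least squares:
AᵀA = [[13.2535, 7.9655]; [7.9655, 6]], rhs = [15.9820, 9.4622]ᵀ  (here Σln d = 7.9655, Σ(ln d)² = 13.2535, Σln f = 9.4622, Σln d·ln f = 15.9820).
Slope k = (n·Σln d·ln f − Σln d·Σln f)/(n·Σ(ln d)² − (Σln d)²) = (6·15.9820 − 7.9655·9.4622)/16.0713 = 1.27685; ln C = (Σln f − k·Σln d)/n = -0.11810, so C = exp(-0.11810) = 0.88860.

k = 1.277, C = 0.889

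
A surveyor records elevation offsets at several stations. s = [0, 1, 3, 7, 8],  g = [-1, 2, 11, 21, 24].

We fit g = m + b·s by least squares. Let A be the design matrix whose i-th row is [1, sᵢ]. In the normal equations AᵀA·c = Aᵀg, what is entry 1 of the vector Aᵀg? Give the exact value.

Entry 1 ↔ basis 1, so (Aᵀg)_{1} = Σᵢ gᵢ = (1)·(-1) + (1)·(2) + (1)·(11) + (1)·(21) + (1)·(24) = 57.

57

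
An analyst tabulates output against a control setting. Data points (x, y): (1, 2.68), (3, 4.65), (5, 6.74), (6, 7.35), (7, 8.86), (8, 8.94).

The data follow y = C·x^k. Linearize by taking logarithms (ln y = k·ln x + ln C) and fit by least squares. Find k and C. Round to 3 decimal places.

k = 0.596, C = 2.592

Taking logs, ln y = k·ln x + ln C, so regress ln y on ln x.
Over the data: Σln x = 8.5252, Σ(ln x)² = 15.1183, Σln y = 10.7975, Σln x·ln y = 17.1335.
Normal system: [[15.1183, 8.5252]; [8.5252, 6]]·[k, ln C]ᵀ = [17.1335, 10.7975]ᵀ.
Slope k = (n·Σln x·ln y − Σln x·Σln y)/(n·Σ(ln x)² − (Σln x)²) = (6·17.1335 − 8.5252·10.7975)/18.0313 = 0.59621; ln C = (Σln y − k·Σln x)/n = 0.95245, so C = exp(0.95245) = 2.59205.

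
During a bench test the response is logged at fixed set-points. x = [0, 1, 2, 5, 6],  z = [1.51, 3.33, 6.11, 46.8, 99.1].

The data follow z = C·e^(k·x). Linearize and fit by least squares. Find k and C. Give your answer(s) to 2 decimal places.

Taking logs, ln z = k·x + ln C, so regress ln z on x.
Over the data: Σx = 14.0000, Σ(x)² = 66.0000, Σln z = 11.8670, Σx·ln z = 51.6290.
Normal system: [[66.0000, 14.0000]; [14.0000, 5]]·[k, ln C]ᵀ = [51.6290, 11.8670]ᵀ.
Δ = 66.0000·5 − (14.0000)² = 134.0000; k = (51.6290·5 − 14.0000·11.8670)/134.0000 = 0.68662, ln C = (66.0000·11.8670 − 14.0000·51.6290)/134.0000 = 0.45087, so C = exp(0.45087) = 1.56968.

k = 0.69, C = 1.57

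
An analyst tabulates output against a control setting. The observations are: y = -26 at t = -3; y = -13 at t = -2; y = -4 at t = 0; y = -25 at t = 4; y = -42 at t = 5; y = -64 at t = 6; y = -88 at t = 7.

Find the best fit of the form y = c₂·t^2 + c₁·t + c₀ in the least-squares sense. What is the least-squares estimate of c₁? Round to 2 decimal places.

XᵀX·[c₂, c₁, c₀]ᵀ = Xᵀy reads: 4675·c₂ + 713·c₁ + 139·c₀ = -8352;  713·c₂ + 139·c₁ + 17·c₀ = -1206;  139·c₂ + 17·c₁ + 7·c₀ = -262.
(Σt^2·t^2 = 4675, Σt^2·t = 713, Σt^2 = 139, Σt·t = 139, Σt = 17, Σ1 = 7, Σt^2·y = -8352, Σt·y = -1206, Σy = -262.)
Solving the 3×3 system (Gaussian elimination) gives c₂ = -9125/4488, c₁ = 26677/13464, c₀ = -3142/1683.

c₁ = 1.98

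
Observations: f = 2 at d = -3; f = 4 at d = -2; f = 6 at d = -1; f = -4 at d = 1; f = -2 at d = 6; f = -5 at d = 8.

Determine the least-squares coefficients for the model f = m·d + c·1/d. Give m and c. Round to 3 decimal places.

m = -0.420, c = -4.619

With design matrix A, AᵀA = [[115, 6]; [6, 1385/576]] and Aᵀf = [-76, -109/8]ᵀ.
Determinant 115·(1385/576) − 6² = 138539/576.
m = ((-76)·(1385/576) − 6·(-109/8))/(138539/576) = -58172/138539; c = (115·(-109/8) − 6·(-76))/(138539/576) = -639864/138539.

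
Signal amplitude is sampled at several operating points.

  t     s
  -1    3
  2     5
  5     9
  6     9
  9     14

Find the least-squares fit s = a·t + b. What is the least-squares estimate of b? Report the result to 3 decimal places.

b = 3.429

With design matrix X, XᵀX = [[147, 21]; [21, 5]] and Xᵀs = [232, 40]ᵀ.
Δ = 147·5 − 21² = 294.
a = (232·5 − 21·40)/294 = 160/147; b = (147·40 − 21·232)/294 = 24/7.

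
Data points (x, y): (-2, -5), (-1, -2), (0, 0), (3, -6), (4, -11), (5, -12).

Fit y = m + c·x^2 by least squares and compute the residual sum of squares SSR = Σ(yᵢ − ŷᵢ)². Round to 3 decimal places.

SSR = 10.208

With design matrix A, AᵀA = [[6, 55]; [55, 979]] and Aᵀy = [-36, -552]ᵀ.
Eliminating c: 979·(row 1) − 55·(row 2) gives 2849·m = 979·(-36) − 55·(-552) = -4884, so m = -12/7.
Then c = ((-552) − 55·(-12/7))/979 = -36/77.
Residuals: -109/77, 2/11, 12/7, -6/77, -139/77, 108/77; SSR = 786/77.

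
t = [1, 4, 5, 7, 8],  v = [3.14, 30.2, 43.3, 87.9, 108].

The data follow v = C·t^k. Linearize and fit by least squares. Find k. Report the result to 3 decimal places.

Linearized form: ln v = k·ln t + ln C. From the 5 transformed points,
Σln t = 7.0211, Σ(ln t)² = 12.6227, Σln v = 17.4785, Σln t·ln v = 29.2354.
Normal system: [[12.6227, 7.0211]; [7.0211, 5]]·[k, ln C]ᵀ = [29.2354, 17.4785]ᵀ.
Solving (det = 13.8181): k = 1.69767, ln C = 1.11182.

k = 1.698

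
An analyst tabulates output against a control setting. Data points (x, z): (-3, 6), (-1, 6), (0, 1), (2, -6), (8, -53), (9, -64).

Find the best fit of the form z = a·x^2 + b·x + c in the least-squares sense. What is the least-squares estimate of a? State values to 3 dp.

The normal equations are: 10755·a + 1221·b + 159·c = -8540;  1221·a + 159·b + 15·c = -1036;  159·a + 15·b + 6·c = -110.
Inverting the 3×3 Gram matrix, [a, b, c]ᵀ = [-1051/2160, -57649/19440, 19193/9720]ᵀ.

a = -0.487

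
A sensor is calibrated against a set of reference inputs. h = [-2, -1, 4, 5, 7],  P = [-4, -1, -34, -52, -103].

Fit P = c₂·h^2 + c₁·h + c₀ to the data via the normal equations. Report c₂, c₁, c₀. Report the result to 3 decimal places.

Setting ∂/∂c₂ … = 0 gives: 3299·c₂ + 523·c₁ + 95·c₀ = -6908;  523·c₂ + 95·c₁ + 13·c₀ = -1108;  95·c₂ + 13·c₁ + 5·c₀ = -194.
Row-reducing yields c₂ = -4249/2119, c₁ = -1737/2119, c₀ = 3030/2119.

c₂ = -2.005, c₁ = -0.820, c₀ = 1.430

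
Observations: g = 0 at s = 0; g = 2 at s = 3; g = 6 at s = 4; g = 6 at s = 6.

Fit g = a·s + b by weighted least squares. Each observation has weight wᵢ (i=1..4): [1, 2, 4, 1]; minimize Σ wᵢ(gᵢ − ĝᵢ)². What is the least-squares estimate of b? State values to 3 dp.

From the data, Σwᵢ·s·s = 118, Σwᵢ·s = 28, Σwᵢ·1 = 8.
And Σwᵢ·s·g = 144, Σwᵢ·g = 34.
XᵀWX·[a, b]ᵀ = XᵀWg becomes [[118, 28]; [28, 8]]·[a, b]ᵀ = [144, 34]ᵀ.
det = 118·8 − 28² = 160.
a = (144·8 − 28·34)/160 = 5/4; b = (118·34 − 28·144)/160 = -1/8.

b = -0.125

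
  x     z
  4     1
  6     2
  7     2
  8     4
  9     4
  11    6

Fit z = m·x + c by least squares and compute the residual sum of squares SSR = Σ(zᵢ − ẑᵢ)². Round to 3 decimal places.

SSR = 1.164

With design matrix M, MᵀM = [[367, 45]; [45, 6]] and Mᵀz = [164, 19]ᵀ.
Δ = 367·6 − 45² = 177.
m = (164·6 − 45·19)/177 = 43/59; c = (367·19 − 45·164)/177 = -407/177.
Residuals: 68/177, -13/177, -142/177, 83/177, -46/177, 50/177; SSR = 206/177.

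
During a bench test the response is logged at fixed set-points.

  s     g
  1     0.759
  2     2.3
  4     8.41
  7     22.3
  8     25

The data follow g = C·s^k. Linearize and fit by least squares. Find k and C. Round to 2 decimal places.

k = 1.72, C = 0.74

Linearized form: ln g = k·ln s + ln C. From the 5 transformed points,
XᵀX = [[10.5129, 6.1048]; [6.1048, 5]], rhs = [16.2640, 9.0100]ᵀ  (here Σln s = 6.1048, Σ(ln s)² = 10.5129, Σln g = 9.0100, Σln s·ln g = 16.2640).
Slope k = (n·Σln s·ln g − Σln s·Σln g)/(n·Σ(ln s)² − (Σln s)²) = (5·16.2640 − 6.1048·9.0100)/15.2960 = 1.72043; ln C = (Σln g − k·Σln s)/n = -0.29857, so C = exp(-0.29857) = 0.74188.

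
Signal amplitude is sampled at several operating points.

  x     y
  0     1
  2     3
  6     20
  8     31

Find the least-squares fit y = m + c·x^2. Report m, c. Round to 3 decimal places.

Sums needed: Σ1 = 4, Σx^2 = 104, Σx^2·x^2 = 5408.
For Aᵀy: Σy = 55, Σx^2·y = 2716.
Eliminating c: 5408·(row 1) − 104·(row 2) gives 10816·m = 5408·55 − 104·2716 = 14976, so m = 18/13.
Then c = (2716 − 104·(18/13))/5408 = 643/1352.

m = 1.385, c = 0.476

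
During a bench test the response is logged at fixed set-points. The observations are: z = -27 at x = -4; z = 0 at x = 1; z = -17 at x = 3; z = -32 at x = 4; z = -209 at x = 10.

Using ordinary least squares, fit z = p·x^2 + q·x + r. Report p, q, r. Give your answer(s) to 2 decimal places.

p = -2.06, q = -0.64, r = 3.22

Compute the Gram sums: Σx^2·x^2 = 10594, Σx^2·x = 1028, Σx^2 = 142, Σx·x = 142, Σx = 14, Σ1 = 5.
For Mᵀz: Σx^2·z = -21997, Σx·z = -2161, Σz = -285.
Inverting the 3×3 Gram matrix, [p, q, r]ᵀ = [-1424983/692718, -446161/692718, 28639/8881]ᵀ.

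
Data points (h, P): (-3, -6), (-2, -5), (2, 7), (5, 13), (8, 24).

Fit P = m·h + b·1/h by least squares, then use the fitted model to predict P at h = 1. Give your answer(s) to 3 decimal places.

P̂ = 1.707

Forming MᵀM = [[106, 5]; [5, 9601/14400]] and MᵀP = [299, 68/5]ᵀ gives MᵀM·[m, b]ᵀ = MᵀP.
Δ = 106·(9601/14400) − 5² = 328853/7200.
m = (299·(9601/14400) − 5·(68/5))/(328853/7200) = 1891499/657706; b = (106·(68/5) − 5·299)/(328853/7200) = -384480/328853.
At h = 1: P̂ = (1891499/657706)·(1) + (-384480/328853)·(1) = 1122539/657706.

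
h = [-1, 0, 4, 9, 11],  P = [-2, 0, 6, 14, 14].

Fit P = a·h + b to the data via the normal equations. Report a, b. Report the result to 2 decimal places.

Entries of MᵀM: Σh·h = 219, Σh = 23, Σ1 = 5.
Right-hand side: Σh·P = 306, ΣP = 32.
So MᵀM·[a, b]ᵀ = MᵀP: [[219, 23]; [23, 5]]·[a, b]ᵀ = [306, 32]ᵀ.
Eliminating b: 5·(row 1) − 23·(row 2) gives 566·a = 5·306 − 23·32 = 794, so a = 397/283.
Then b = (32 − 23·(397/283))/5 = -15/283.

a = 1.40, b = -0.05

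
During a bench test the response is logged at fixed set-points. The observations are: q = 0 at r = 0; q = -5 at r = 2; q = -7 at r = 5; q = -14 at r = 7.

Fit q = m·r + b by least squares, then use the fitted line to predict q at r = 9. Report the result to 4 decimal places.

q̂ = -16.3621

Forming MᵀM = [[78, 14]; [14, 4]] and Mᵀq = [-143, -26]ᵀ gives MᵀM·[m, b]ᵀ = Mᵀq.
Eliminating b: 4·(row 1) − 14·(row 2) gives 116·m = 4·(-143) − 14·(-26) = -208, so m = -52/29.
Then b = ((-26) − 14·(-52/29))/4 = -13/58.
At r = 9: q̂ = (-52/29)·(9) + (-13/58)·(1) = -949/58.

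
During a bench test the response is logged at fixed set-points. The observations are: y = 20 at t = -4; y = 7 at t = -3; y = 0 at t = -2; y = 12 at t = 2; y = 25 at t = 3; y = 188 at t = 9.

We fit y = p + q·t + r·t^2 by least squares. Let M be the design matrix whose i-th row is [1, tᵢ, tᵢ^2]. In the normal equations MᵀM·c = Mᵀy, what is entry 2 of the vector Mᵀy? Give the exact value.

Entry 2 ↔ basis t, so (Mᵀy)_{2} = Σᵢ (t)·yᵢ = (-4)·(20) + (-3)·(7) + (-2)·(0) + (2)·(12) + (3)·(25) + (9)·(188) = 1690.

1690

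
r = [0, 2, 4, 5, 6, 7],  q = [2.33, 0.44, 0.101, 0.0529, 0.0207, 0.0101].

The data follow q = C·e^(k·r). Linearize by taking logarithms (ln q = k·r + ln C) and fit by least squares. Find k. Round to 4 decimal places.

Taking logs, ln q = k·r + ln C, so regress ln q on r.
Σr = 24.0000, Σ(r)² = 130.0000, Σln q = -13.6799, Σr·ln q = -80.9415.
Equations: 130.0000·k + 24.0000·ln C = -80.9415;  24.0000·k + 6·ln C = -13.6799.
Slope k = (n·Σr·ln q − Σr·Σln q)/(n·Σ(r)² − (Σr)²) = (6·-80.9415 − 24.0000·-13.6799)/204.0000 = -0.77123; ln C = (Σln q − k·Σr)/n = 0.80492.

k = -0.7712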